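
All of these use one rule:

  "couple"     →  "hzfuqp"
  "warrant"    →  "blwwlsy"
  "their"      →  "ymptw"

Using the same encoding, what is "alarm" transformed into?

lqlwr

The shift depends on letter class: consonant c→h is +5, but vowel o→z is +11. Two shifts are in play — +11 for a/e/i/o/u, +5 for every other letter.
For alarm: a(vowel)+11=l, l(cons)+5=q, a(vowel)+11=l, r(cons)+5=w, m(cons)+5=r.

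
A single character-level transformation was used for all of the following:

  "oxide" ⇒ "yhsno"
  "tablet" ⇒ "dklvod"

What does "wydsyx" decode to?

Compare letters: o→y is +10, x→h is +10, i→s is +10 — a constant shift. This is a Caesar cipher with shift 10.
Reversing it on wydsyx: w−10=m, y−10=o, d−10=t, s−10=i, y−10=o, x−10=n.

motion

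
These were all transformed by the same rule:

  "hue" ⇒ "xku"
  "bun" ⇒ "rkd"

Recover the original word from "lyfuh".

viper

Compare letters: h→x is +16, u→k is +16, e→u is +16 — a constant shift. This is a Caesar cipher with shift 16.
Undoing it on lyfuh: l−16=v, y−16=i, f−16=p, u−16=e, h−16=r.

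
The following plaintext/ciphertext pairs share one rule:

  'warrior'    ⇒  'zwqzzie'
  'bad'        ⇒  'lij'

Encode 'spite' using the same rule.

mbqxa

The output letters match the input read backwards, each shifted +8: warrior reversed is roirraw. Read the word backwards and shift each letter +8.
For spite: reverse → etips; then shift: e+8=m, t+8=b, i+8=q, p+8=x, s+8=a.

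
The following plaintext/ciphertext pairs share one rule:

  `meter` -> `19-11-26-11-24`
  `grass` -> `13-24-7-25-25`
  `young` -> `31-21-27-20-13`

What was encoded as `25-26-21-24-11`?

m is letter #13 and maps to 19: an offset of 6. The number is (letter's place in the alphabet, a=1) + 6.
Undoing it on 25-26-21-24-11: 25→(25−6)÷1=19=s, 26→(26−6)÷1=20=t, 21→(21−6)÷1=15=o, 24→(24−6)÷1=18=r, 11→(11−6)÷1=5=e.

store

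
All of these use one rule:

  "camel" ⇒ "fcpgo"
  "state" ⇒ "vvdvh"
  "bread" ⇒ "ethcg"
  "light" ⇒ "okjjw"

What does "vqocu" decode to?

A repeating key of period 2 is used — shifts +3, +2 over and over.
Undoing it on vqocu: v−3=s, q−2=o, o−3=l, c−2=a, u−3=r.

solar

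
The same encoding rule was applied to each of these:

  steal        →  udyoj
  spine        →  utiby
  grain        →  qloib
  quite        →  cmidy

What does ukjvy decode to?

solve

s(18)→u(20) and t(19)→d(3) fit y≡9x+14 (mod 26); the inverse of 9 mod 26 is 3. Treating letters as 0–25, the rule is x ↦ 9x + 14 (mod 26).
Undoing it on ukjvy: u(20)→3·(20−14)≡18=s; k(10)→3·(10−14)≡14=o; j(9)→3·(9−14)≡11=l; v(21)→3·(21−14)≡21=v; y(24)→3·(24−14)≡4=e (all mod 26).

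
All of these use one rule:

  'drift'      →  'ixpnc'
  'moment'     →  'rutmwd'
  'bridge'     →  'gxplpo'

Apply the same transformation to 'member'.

rktjnb

In drift: d→i is +5, r→x is +6, i→p is +7, f→n is +8 — the shift increases by 1 each position. Each letter shifts forward by (position + 5), i.e. 5, 6, 7, … — the shift grows by one for each successive letter.
Applying it to member: m+5=r, e+6=k, m+7=t, b+8=j, e+9=n, r+10=b.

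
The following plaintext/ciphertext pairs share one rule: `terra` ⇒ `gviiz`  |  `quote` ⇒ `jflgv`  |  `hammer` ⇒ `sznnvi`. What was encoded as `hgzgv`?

This is the alphabet-reversal cipher (Atbash): a becomes z, b becomes y, etc.
Reversing it on hgzgv: h↔s, g↔t, z↔a, g↔t, v↔e.

state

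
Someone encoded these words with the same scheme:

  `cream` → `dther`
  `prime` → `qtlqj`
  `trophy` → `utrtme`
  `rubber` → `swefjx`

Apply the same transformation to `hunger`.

Letter i (0-indexed) is shifted by i+1, so successive shifts are 1, 2, 3, ….
For hunger: h+1=i, u+2=w, n+3=q, g+4=k, e+5=j, r+6=x.

iwqkjx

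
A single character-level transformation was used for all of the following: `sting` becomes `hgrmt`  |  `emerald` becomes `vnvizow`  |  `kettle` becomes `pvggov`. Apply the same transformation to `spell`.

hkvoo

Each pair mirrors across the alphabet (s↔h, t↔g, i↔r): positions sum to 25. Each letter is replaced by its mirror in the alphabet: a↔z, b↔y, c↔x, and so on (the Atbash cipher).
Applying it to spell: s↔h, p↔k, e↔v, l↔o, l↔o.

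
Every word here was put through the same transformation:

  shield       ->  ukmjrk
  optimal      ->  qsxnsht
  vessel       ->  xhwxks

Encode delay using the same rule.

Each letter shifts forward by (position + 2), i.e. 2, 3, 4, … — the shift grows by one for each successive letter.
For delay: d+2=f, e+3=h, l+4=p, a+5=f, y+6=e.

fhpfe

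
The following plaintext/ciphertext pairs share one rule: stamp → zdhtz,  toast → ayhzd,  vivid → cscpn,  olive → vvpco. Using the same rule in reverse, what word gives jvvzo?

Shifts by position in stamp: pos 0: s→z (+7), pos 1: t→d (+10), pos 2: a→h (+7), pos 3: m→t (+7), pos 4: p→z (+10) — repeating every 3. A repeating key of period 3 is used — shifts +7, +10, +7 over and over.
Undoing it on jvvzo: j−7=c, v−10=l, v−7=o, z−7=s, o−10=e.

close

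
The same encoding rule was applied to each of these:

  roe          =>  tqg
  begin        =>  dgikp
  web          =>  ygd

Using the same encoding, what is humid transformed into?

jwokf

It's a constant shift of +2 (ROT2).
On humid: h+2=j, u+2=w, m+2=o, i+2=k, d+2=f.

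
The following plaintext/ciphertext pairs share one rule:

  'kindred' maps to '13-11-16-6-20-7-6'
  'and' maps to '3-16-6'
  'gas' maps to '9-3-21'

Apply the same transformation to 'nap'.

16-3-18

Each letter is replaced by its alphabet position (a=1..z=26) + 2.
Applying it to nap: n=14→16, a=1→3, p=16→18.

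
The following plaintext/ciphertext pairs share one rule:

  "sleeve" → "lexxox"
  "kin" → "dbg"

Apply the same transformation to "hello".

Compare letters: s→l is +19, l→e is +19, e→x is +19 — a constant shift. This is a Caesar cipher with shift 19.
Applying it to hello: h+19=a, e+19=x, l+19=e, l+19=e, o+19=h.

axeeh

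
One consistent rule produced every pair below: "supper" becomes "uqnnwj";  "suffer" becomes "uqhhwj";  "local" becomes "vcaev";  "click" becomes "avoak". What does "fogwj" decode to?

timer

This is an affine cipher: with a=0,…,z=25, each position x becomes (11x+4) mod 26.
Decoding fogwj: f(5)→19·(5−4)≡19=t; o(14)→19·(14−4)≡8=i; g(6)→19·(6−4)≡12=m; w(22)→19·(22−4)≡4=e; j(9)→19·(9−4)≡17=r (all mod 26).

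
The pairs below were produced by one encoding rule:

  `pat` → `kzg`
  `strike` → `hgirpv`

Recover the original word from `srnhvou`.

Each pair mirrors across the alphabet (p↔k, a↔z, t↔g): positions sum to 25. This is the alphabet-reversal cipher (Atbash): a becomes z, b becomes y, etc.
Reversing it on srnhvou: s↔h, r↔i, n↔m, h↔s, v↔e, o↔l, u↔f.

himself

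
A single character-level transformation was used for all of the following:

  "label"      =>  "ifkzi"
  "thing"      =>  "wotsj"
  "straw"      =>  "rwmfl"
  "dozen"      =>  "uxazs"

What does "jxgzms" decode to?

l(11)→i(8) and a(0)→f(5) fit y≡5x+5 (mod 26); the inverse of 5 mod 26 is 21. This is an affine cipher: with a=0,…,z=25, each position x becomes (5x+5) mod 26.
Reversing it on jxgzms: j(9)→21·(9−5)≡6=g; x(23)→21·(23−5)≡14=o; g(6)→21·(6−5)≡21=v; z(25)→21·(25−5)≡4=e; m(12)→21·(12−5)≡17=r; s(18)→21·(18−5)≡13=n (all mod 26).

govern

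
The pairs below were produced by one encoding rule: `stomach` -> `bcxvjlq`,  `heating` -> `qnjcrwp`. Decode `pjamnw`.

Compare letters: s→b is +9, t→c is +9, o→x is +9 — a constant shift. Every letter moves 9 places later in the alphabet, wrapping around z→a.
Reversing it on pjamnw: p−9=g, j−9=a, a−9=r, m−9=d, n−9=e, w−9=n.

garden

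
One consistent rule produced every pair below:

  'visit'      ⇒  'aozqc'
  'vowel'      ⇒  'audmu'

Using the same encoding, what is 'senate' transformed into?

The shift increases by 1 at each position, starting from +5: 5, 6, 7, ….
On senate: s+5=x, e+6=k, n+7=u, a+8=i, t+9=c, e+10=o.

xkuico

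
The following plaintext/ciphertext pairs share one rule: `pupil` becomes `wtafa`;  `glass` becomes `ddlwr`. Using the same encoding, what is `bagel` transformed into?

The output letters match the input read backwards, each shifted +11: pupil reversed is lipup. The word is reversed, then every letter is shifted forward by 11.
For bagel: reverse → legab; then shift: l+11=w, e+11=p, g+11=r, a+11=l, b+11=m.

wprlm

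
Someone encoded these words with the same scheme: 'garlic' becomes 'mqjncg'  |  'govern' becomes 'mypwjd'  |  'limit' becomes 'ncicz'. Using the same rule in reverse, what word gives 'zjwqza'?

treaty

g(6)→m(12) and a(0)→q(16) fit y≡21x+16 (mod 26); the inverse of 21 mod 26 is 5. Each letter's alphabet position (a=0..z=25) is mapped through 21·x+16 mod 26 — an affine cipher.
Reversing it on zjwqza: z(25)→5·(25−16)≡19=t; j(9)→5·(9−16)≡17=r; w(22)→5·(22−16)≡4=e; q(16)→5·(16−16)≡0=a; z(25)→5·(25−16)≡19=t; a(0)→5·(0−16)≡24=y (all mod 26).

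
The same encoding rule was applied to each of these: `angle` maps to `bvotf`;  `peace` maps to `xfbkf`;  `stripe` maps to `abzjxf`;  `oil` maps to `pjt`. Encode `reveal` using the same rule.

zfdfbt

The shift depends on letter class: consonant n→v is +8, but vowel a→b is +1. Two shifts are in play — +1 for a/e/i/o/u, +8 for every other letter.
For reveal: r(cons)+8=z, e(vowel)+1=f, v(cons)+8=d, e(vowel)+1=f, a(vowel)+1=b, l(cons)+8=t.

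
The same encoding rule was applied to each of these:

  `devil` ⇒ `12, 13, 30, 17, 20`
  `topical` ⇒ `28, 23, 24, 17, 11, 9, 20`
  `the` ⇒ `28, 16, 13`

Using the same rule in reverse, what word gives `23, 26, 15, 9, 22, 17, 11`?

organic

d is letter #4 and maps to 12: an offset of 8. Each letter is replaced by its alphabet position (a=1..z=26) + 8.
Undoing it on 23, 26, 15, 9, 22, 17, 11: 23→(23−8)÷1=15=o, 26→(26−8)÷1=18=r, 15→(15−8)÷1=7=g, 9→(9−8)÷1=1=a, 22→(22−8)÷1=14=n, 17→(17−8)÷1=9=i, 11→(11−8)÷1=3=c.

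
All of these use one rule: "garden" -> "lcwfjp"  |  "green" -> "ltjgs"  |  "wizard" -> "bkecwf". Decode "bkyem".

witch

Shifts by position in garden: pos 0: g→l (+5), pos 1: a→c (+2), pos 2: r→w (+5), pos 3: d→f (+2) — repeating every 2. The shifts repeat in a cycle of length 2: positions 0,1,… shift by +5, +2, then the pattern repeats.
Undoing it on bkyem: b−5=w, k−2=i, y−5=t, e−2=c, m−5=h.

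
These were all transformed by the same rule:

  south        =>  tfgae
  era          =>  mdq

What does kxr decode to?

The output letters match the input read backwards, each shifted +12: south reversed is htuos. Two steps: reverse the string, then apply a Caesar shift of +12.
Undoing it on kxr: shift back: k−12=y, x−12=l, r−12=f → ylf; then reverse → fly.

fly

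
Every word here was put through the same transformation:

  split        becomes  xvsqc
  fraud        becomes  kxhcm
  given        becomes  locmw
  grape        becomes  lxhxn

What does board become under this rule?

In split: s→x is +5, p→v is +6, l→s is +7, i→q is +8 — the shift increases by 1 each position. Letter i (0-indexed) is shifted by i+5, so successive shifts are 5, 6, 7, ….
For board: b+5=g, o+6=u, a+7=h, r+8=z, d+9=m.

guhzm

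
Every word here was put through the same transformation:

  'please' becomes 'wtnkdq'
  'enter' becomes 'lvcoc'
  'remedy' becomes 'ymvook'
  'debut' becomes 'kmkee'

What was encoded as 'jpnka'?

cheap

In please: p→w is +7, l→t is +8, e→n is +9, a→k is +10 — the shift increases by 1 each position. The shift increases by 1 at each position, starting from +7: 7, 8, 9, ….
Decoding jpnka: j−7=c, p−8=h, n−9=e, k−10=a, a−11=p.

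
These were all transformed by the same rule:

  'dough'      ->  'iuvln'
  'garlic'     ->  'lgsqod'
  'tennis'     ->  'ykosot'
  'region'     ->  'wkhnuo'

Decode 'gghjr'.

bagel

Shifts by position in dough: pos 0: d→i (+5), pos 1: o→u (+6), pos 2: u→v (+1), pos 3: g→l (+5), pos 4: h→n (+6) — repeating every 3. A repeating key of period 3 is used — shifts +5, +6, +1 over and over.
Decoding gghjr: g−5=b, g−6=a, h−1=g, j−5=e, r−6=l.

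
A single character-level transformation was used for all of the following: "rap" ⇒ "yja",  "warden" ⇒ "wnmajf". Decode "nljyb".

space

The output letters match the input read backwards, each shifted +9: rap reversed is par. The word is reversed, then every letter is shifted forward by 9.
Decoding nljyb: shift back: n−9=e, l−9=c, j−9=a, y−9=p, b−9=s → ecaps; then reverse → space.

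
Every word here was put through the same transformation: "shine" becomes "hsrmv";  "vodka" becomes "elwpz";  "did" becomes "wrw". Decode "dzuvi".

Each letter is replaced by its mirror in the alphabet: a↔z, b↔y, c↔x, and so on (the Atbash cipher).
Decoding dzuvi: d↔w, z↔a, u↔f, v↔e, i↔r.

wafer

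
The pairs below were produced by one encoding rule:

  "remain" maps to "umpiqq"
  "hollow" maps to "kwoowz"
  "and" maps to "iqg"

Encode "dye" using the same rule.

Two shifts are in play — +8 for a/e/i/o/u, +3 for every other letter.
On dye: d(cons)+3=g, y(cons)+3=b, e(vowel)+8=m.

gbm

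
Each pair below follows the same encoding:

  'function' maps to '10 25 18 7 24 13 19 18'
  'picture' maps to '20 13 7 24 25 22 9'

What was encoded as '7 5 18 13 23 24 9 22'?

canister

f is letter #6 and maps to 10: an offset of 4. The number is (letter's place in the alphabet, a=1) + 4.
Undoing it on 7 5 18 13 23 24 9 22: 7→(7−4)÷1=3=c, 5→(5−4)÷1=1=a, 18→(18−4)÷1=14=n, 13→(13−4)÷1=9=i, 23→(23−4)÷1=19=s, 24→(24−4)÷1=20=t, 9→(9−4)÷1=5=e, 22→(22−4)÷1=18=r.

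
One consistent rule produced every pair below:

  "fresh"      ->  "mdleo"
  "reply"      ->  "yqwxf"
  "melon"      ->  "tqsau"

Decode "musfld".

Shifts by position in fresh: pos 0: f→m (+7), pos 1: r→d (+12), pos 2: e→l (+7), pos 3: s→e (+12) — repeating every 2. A repeating key of period 2 is used — shifts +7, +12 over and over.
Decoding musfld: m−7=f, u−12=i, s−7=l, f−12=t, l−7=e, d−12=r.

filter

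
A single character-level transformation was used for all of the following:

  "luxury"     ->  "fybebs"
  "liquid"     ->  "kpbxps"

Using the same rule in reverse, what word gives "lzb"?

The output letters match the input read backwards, each shifted +7: luxury reversed is yruxul. Read the word backwards and shift each letter +7.
Reversing it on lzb: shift back: l−7=e, z−7=s, b−7=u → esu; then reverse → use.

use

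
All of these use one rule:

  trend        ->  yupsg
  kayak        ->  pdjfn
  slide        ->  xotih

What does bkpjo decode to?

wheel

Shifts by position in trend: pos 0: t→y (+5), pos 1: r→u (+3), pos 2: e→p (+11), pos 3: n→s (+5), pos 4: d→g (+3) — repeating every 3. A repeating key of period 3 is used — shifts +5, +3, +11 over and over.
Undoing it on bkpjo: b−5=w, k−3=h, p−11=e, j−5=e, o−3=l.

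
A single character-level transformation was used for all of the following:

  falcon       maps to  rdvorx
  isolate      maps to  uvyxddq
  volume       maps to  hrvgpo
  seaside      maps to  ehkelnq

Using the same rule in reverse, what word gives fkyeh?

Shifts by position in falcon: pos 0: f→r (+12), pos 1: a→d (+3), pos 2: l→v (+10), pos 3: c→o (+12), pos 4: o→r (+3), pos 5: n→x (+10) — repeating every 3. A repeating key of period 3 is used — shifts +12, +3, +10 over and over.
Decoding fkyeh: f−12=t, k−3=h, y−10=o, e−12=s, h−3=e.

those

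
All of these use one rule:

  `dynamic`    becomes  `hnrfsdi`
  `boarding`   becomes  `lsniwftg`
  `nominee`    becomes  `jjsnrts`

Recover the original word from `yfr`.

The output letters match the input read backwards, each shifted +5: dynamic reversed is cimanyd. The word is reversed, then every letter is shifted forward by 5.
Decoding yfr: shift back: y−5=t, f−5=a, r−5=m → tam; then reverse → mat.

mat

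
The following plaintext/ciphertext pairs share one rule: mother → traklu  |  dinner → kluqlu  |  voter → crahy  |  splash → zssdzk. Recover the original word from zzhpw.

swamp

The shifts repeat in a cycle of length 2: positions 0,1,… shift by +7, +3, then the pattern repeats.
Decoding zzhpw: z−7=s, z−3=w, h−7=a, p−3=m, w−7=p.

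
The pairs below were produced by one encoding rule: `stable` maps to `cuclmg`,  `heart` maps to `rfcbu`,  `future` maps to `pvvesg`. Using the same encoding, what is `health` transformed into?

rfcvuj

It's a Vigenère-style cipher with numeric key [10,1,2]: position i shifts by key[i mod 3].
Applying it to health: h+10=r, e+1=f, a+2=c, l+10=v, t+1=u, h+2=j.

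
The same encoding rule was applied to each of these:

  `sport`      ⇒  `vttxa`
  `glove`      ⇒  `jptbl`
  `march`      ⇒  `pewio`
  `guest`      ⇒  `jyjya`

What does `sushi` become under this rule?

In sport: s→v is +3, p→t is +4, o→t is +5, r→x is +6 — the shift increases by 1 each position. Letter i (0-indexed) is shifted by i+3, so successive shifts are 3, 4, 5, ….
On sushi: s+3=v, u+4=y, s+5=x, h+6=n, i+7=p.

vyxnp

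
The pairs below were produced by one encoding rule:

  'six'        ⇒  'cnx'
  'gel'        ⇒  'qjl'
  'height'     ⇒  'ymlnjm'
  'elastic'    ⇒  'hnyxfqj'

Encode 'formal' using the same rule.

The word is reversed, then every letter is shifted forward by 5.
Applying it to formal: reverse → lamrof; then shift: l+5=q, a+5=f, m+5=r, r+5=w, o+5=t, f+5=k.

qfrwtk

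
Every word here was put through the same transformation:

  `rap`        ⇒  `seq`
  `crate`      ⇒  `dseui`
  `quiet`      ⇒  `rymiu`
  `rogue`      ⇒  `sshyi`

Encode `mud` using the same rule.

The shift depends on letter class: consonant r→s is +1, but vowel a→e is +4. Two shifts are in play — +4 for a/e/i/o/u, +1 for every other letter.
Applying it to mud: m(cons)+1=n, u(vowel)+4=y, d(cons)+1=e.

nye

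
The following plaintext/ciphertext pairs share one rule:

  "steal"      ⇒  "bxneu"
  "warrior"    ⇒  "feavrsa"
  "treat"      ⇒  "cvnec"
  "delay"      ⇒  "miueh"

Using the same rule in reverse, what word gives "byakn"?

Shifts by position in steal: pos 0: s→b (+9), pos 1: t→x (+4), pos 2: e→n (+9), pos 3: a→e (+4) — repeating every 2. A repeating key of period 2 is used — shifts +9, +4 over and over.
Reversing it on byakn: b−9=s, y−4=u, a−9=r, k−4=g, n−9=e.

surge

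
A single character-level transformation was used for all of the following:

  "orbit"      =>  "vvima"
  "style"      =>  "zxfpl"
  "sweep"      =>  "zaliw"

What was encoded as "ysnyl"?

rogue

It's a Vigenère-style cipher with numeric key [7,4]: position i shifts by key[i mod 2].
Undoing it on ysnyl: y−7=r, s−4=o, n−7=g, y−4=u, l−7=e.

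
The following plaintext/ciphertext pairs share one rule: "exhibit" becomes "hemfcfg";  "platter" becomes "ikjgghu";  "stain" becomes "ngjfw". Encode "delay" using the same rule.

e(4)→h(7) and x(23)→e(4) fit y≡19x+9 (mod 26); the inverse of 19 mod 26 is 11. This is an affine cipher: with a=0,…,z=25, each position x becomes (19x+9) mod 26.
Applying it to delay: d(3)→19·3+9≡14=o; e(4)→19·4+9≡7=h; l(11)→19·11+9≡10=k; a(0)→19·0+9≡9=j; y(24)→19·24+9≡23=x (all mod 26).

ohkjx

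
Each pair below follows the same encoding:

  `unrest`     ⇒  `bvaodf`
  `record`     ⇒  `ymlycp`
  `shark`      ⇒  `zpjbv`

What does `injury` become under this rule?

In unrest: u→b is +7, n→v is +8, r→a is +9, e→o is +10 — the shift increases by 1 each position. Each letter shifts forward by (position + 7), i.e. 7, 8, 9, … — the shift grows by one for each successive letter.
On injury: i+7=p, n+8=v, j+9=s, u+10=e, r+11=c, y+12=k.

pvseck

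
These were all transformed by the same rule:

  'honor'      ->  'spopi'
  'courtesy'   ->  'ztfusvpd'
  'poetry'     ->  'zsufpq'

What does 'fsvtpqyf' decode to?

The output letters match the input read backwards, each shifted +1: honor reversed is ronoh. The word is reversed, then every letter is shifted forward by 1.
Decoding fsvtpqyf: shift back: f−1=e, s−1=r, v−1=u, t−1=s, p−1=o, q−1=p, y−1=x, f−1=e → erusopxe; then reverse → exposure.

exposure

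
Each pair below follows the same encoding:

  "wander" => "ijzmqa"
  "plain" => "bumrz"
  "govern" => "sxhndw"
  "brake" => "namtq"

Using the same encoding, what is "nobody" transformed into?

Shifts by position in wander: pos 0: w→i (+12), pos 1: a→j (+9), pos 2: n→z (+12), pos 3: d→m (+9) — repeating every 2. It's a Vigenère-style cipher with numeric key [12,9]: position i shifts by key[i mod 2].
On nobody: n+12=z, o+9=x, b+12=n, o+9=x, d+12=p, y+9=h.

zxnxph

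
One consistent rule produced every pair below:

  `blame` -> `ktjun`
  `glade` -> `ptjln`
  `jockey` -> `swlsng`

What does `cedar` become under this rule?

Shifts by position in blame: pos 0: b→k (+9), pos 1: l→t (+8), pos 2: a→j (+9), pos 3: m→u (+8) — repeating every 2. It's a Vigenère-style cipher with numeric key [9,8]: position i shifts by key[i mod 2].
For cedar: c+9=l, e+8=m, d+9=m, a+8=i, r+9=a.

lmmia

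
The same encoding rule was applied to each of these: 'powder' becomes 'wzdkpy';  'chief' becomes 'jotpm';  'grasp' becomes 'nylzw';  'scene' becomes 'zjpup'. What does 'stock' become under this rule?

zazjr

The shift depends on letter class: consonant p→w is +7, but vowel o→z is +11. Two shifts are in play — +11 for a/e/i/o/u, +7 for every other letter.
Applying it to stock: s(cons)+7=z, t(cons)+7=a, o(vowel)+11=z, c(cons)+7=j, k(cons)+7=r.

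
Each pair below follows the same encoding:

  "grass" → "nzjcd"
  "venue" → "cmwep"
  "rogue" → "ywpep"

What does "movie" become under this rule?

twesp

The shift increases by 1 at each position, starting from +7: 7, 8, 9, ….
Applying it to movie: m+7=t, o+8=w, v+9=e, i+10=s, e+11=p.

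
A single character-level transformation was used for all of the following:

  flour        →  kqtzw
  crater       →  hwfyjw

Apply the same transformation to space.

xufhj

Compare letters: f→k is +5, l→q is +5, o→t is +5 — a constant shift. Every letter moves 5 places later in the alphabet, wrapping around z→a.
Applying it to space: s+5=x, p+5=u, a+5=f, c+5=h, e+5=j.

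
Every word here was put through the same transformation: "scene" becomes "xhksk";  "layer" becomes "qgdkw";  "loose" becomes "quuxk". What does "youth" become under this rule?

The rule splits by letter class: vowels +6, consonants +5.
Applying it to youth: y(cons)+5=d, o(vowel)+6=u, u(vowel)+6=a, t(cons)+5=y, h(cons)+5=m.

duaym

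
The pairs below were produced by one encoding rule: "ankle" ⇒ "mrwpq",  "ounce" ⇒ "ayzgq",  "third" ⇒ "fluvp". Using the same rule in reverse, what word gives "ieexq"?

waste

Shifts by position in ankle: pos 0: a→m (+12), pos 1: n→r (+4), pos 2: k→w (+12), pos 3: l→p (+4) — repeating every 2. A repeating key of period 2 is used — shifts +12, +4 over and over.
Undoing it on ieexq: i−12=w, e−4=a, e−12=s, x−4=t, q−12=e.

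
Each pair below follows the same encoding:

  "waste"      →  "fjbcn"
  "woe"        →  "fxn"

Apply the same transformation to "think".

cqrwt

Compare letters: w→f is +9, a→j is +9, s→b is +9 — a constant shift. Every letter moves 9 places later in the alphabet, wrapping around z→a.
On think: t+9=c, h+9=q, i+9=r, n+9=w, k+9=t.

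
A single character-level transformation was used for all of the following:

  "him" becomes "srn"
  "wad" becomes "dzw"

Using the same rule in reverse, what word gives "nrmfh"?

minus

Each pair mirrors across the alphabet (h↔s, i↔r, m↔n): positions sum to 25. Letters are reflected about the middle of the alphabet (position → 25−position): Atbash.
Decoding nrmfh: n↔m, r↔i, m↔n, f↔u, h↔s.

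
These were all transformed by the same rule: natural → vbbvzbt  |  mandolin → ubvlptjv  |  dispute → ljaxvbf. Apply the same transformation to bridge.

jzjlof

The shift depends on letter class: consonant n→v is +8, but vowel a→b is +1. Two shifts are in play — +1 for a/e/i/o/u, +8 for every other letter.
For bridge: b(cons)+8=j, r(cons)+8=z, i(vowel)+1=j, d(cons)+8=l, g(cons)+8=o, e(vowel)+1=f.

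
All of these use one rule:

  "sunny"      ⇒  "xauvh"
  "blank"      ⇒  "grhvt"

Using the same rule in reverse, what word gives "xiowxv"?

school

In sunny: s→x is +5, u→a is +6, n→u is +7, n→v is +8 — the shift increases by 1 each position. The shift increases by 1 at each position, starting from +5: 5, 6, 7, ….
Decoding xiowxv: x−5=s, i−6=c, o−7=h, w−8=o, x−9=o, v−10=l.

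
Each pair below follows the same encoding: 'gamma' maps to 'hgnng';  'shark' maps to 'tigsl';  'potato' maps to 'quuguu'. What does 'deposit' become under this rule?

The shift depends on letter class: consonant g→h is +1, but vowel a→g is +6. The rule splits by letter class: vowels +6, consonants +1.
Applying it to deposit: d(cons)+1=e, e(vowel)+6=k, p(cons)+1=q, o(vowel)+6=u, s(cons)+1=t, i(vowel)+6=o, t(cons)+1=u.

ekqutou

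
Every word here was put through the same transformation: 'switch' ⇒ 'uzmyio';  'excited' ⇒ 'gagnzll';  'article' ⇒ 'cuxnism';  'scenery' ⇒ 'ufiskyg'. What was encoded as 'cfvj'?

acre

In switch: s→u is +2, w→z is +3, i→m is +4, t→y is +5 — the shift increases by 1 each position. Each letter shifts forward by (position + 2), i.e. 2, 3, 4, … — the shift grows by one for each successive letter.
Undoing it on cfvj: c−2=a, f−3=c, v−4=r, j−5=e.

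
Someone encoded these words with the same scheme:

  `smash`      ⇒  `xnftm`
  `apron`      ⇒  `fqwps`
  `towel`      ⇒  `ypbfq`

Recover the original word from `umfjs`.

Shifts by position in smash: pos 0: s→x (+5), pos 1: m→n (+1), pos 2: a→f (+5), pos 3: s→t (+1) — repeating every 2. The shifts repeat in a cycle of length 2: positions 0,1,… shift by +5, +1, then the pattern repeats.
Decoding umfjs: u−5=p, m−1=l, f−5=a, j−1=i, s−5=n.

plain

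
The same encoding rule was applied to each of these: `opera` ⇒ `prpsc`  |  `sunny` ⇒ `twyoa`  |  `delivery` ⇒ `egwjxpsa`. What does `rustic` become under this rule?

Shifts by position in opera: pos 0: o→p (+1), pos 1: p→r (+2), pos 2: e→p (+11), pos 3: r→s (+1), pos 4: a→c (+2) — repeating every 3. The shifts repeat in a cycle of length 3: positions 0,1,… shift by +1, +2, +11, then the pattern repeats.
For rustic: r+1=s, u+2=w, s+11=d, t+1=u, i+2=k, c+11=n.

swdukn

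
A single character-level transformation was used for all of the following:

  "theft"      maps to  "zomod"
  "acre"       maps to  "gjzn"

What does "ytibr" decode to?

smash

In theft: t→z is +6, h→o is +7, e→m is +8, f→o is +9 — the shift increases by 1 each position. The shift increases by 1 at each position, starting from +6: 6, 7, 8, ….
Decoding ytibr: y−6=s, t−7=m, i−8=a, b−9=s, r−10=h.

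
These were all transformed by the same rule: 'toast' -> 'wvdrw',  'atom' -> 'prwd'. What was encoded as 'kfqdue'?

Two steps: reverse the string, then apply a Caesar shift of +3.
Decoding kfqdue: shift back: k−3=h, f−3=c, q−3=n, d−3=a, u−3=r, e−3=b → hcnarb; then reverse → branch.

branch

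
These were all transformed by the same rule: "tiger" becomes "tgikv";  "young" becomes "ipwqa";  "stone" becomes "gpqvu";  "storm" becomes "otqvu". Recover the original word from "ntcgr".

The output letters match the input read backwards, each shifted +2: tiger reversed is regit. The word is reversed, then every letter is shifted forward by 2.
Decoding ntcgr: shift back: n−2=l, t−2=r, c−2=a, g−2=e, r−2=p → lraep; then reverse → pearl.

pearl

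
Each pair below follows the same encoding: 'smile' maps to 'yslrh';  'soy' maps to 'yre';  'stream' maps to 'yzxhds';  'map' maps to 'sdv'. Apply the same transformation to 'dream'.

jxhds

The shift depends on letter class: consonant s→y is +6, but vowel i→l is +3. Two shifts are in play — +3 for a/e/i/o/u, +6 for every other letter.
Applying it to dream: d(cons)+6=j, r(cons)+6=x, e(vowel)+3=h, a(vowel)+3=d, m(cons)+6=s.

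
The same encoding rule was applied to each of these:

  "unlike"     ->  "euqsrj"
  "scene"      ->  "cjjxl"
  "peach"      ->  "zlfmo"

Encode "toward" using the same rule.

dvbkyi

It's a Vigenère-style cipher with numeric key [10,7,5]: position i shifts by key[i mod 3].
For toward: t+10=d, o+7=v, w+5=b, a+10=k, r+7=y, d+5=i.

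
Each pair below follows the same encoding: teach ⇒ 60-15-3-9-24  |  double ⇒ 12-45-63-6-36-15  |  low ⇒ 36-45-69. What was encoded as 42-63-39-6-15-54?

t(#20)→60 and e(#5)→15: differences scale by 3, so n = 3·pos + 0. Each letter becomes 3×(its alphabet position, a=1..z=26).
Reversing it on 42-63-39-6-15-54: 42→(42−0)÷3=14=n, 63→(63−0)÷3=21=u, 39→(39−0)÷3=13=m, 6→(6−0)÷3=2=b, 15→(15−0)÷3=5=e, 54→(54−0)÷3=18=r.

number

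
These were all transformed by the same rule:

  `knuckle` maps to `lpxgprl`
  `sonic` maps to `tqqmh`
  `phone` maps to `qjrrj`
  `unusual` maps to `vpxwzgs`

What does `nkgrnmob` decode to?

Letter i (0-indexed) is shifted by i+1, so successive shifts are 1, 2, 3, ….
Reversing it on nkgrnmob: n−1=m, k−2=i, g−3=d, r−4=n, n−5=i, m−6=g, o−7=h, b−8=t.

midnight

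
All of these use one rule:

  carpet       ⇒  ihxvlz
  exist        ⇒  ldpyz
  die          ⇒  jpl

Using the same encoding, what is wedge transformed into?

cljml

Two shifts are in play — +7 for a/e/i/o/u, +6 for every other letter.
On wedge: w(cons)+6=c, e(vowel)+7=l, d(cons)+6=j, g(cons)+6=m, e(vowel)+7=l.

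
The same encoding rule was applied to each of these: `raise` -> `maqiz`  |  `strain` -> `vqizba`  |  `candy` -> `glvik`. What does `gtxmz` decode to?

reply

The output letters match the input read backwards, each shifted +8: raise reversed is esiar. The word is reversed, then every letter is shifted forward by 8.
Reversing it on gtxmz: shift back: g−8=y, t−8=l, x−8=p, m−8=e, z−8=r → ylper; then reverse → reply.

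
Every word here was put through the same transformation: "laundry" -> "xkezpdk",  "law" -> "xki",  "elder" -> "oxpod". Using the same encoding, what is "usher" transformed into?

eetod

The shift depends on letter class: consonant l→x is +12, but vowel a→k is +10. The rule splits by letter class: vowels +10, consonants +12.
For usher: u(vowel)+10=e, s(cons)+12=e, h(cons)+12=t, e(vowel)+10=o, r(cons)+12=d.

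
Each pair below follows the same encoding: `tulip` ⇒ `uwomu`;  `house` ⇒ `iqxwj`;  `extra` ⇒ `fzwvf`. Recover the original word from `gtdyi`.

fraud

In tulip: t→u is +1, u→w is +2, l→o is +3, i→m is +4 — the shift increases by 1 each position. The shift increases by 1 at each position, starting from +1: 1, 2, 3, ….
Undoing it on gtdyi: g−1=f, t−2=r, d−3=a, y−4=u, i−5=d.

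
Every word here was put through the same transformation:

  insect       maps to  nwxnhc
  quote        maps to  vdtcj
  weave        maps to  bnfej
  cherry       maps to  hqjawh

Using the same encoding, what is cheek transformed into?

Shifts by position in insect: pos 0: i→n (+5), pos 1: n→w (+9), pos 2: s→x (+5), pos 3: e→n (+9) — repeating every 2. A repeating key of period 2 is used — shifts +5, +9 over and over.
For cheek: c+5=h, h+9=q, e+5=j, e+9=n, k+5=p.

hqjnp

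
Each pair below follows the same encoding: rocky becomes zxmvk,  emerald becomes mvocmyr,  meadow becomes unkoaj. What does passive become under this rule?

In rocky: r→z is +8, o→x is +9, c→m is +10, k→v is +11 — the shift increases by 1 each position. The shift increases by 1 at each position, starting from +8: 8, 9, 10, ….
Applying it to passive: p+8=x, a+9=j, s+10=c, s+11=d, i+12=u, v+13=i, e+14=s.

xjcduis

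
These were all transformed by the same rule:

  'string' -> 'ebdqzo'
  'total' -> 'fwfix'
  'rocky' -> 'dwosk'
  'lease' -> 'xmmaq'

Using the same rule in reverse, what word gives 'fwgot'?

Shifts by position in string: pos 0: s→e (+12), pos 1: t→b (+8), pos 2: r→d (+12), pos 3: i→q (+8) — repeating every 2. A repeating key of period 2 is used — shifts +12, +8 over and over.
Reversing it on fwgot: f−12=t, w−8=o, g−12=u, o−8=g, t−12=h.

tough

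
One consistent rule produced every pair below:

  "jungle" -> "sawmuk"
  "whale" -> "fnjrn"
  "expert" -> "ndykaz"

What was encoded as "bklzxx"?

sector

Shifts by position in jungle: pos 0: j→s (+9), pos 1: u→a (+6), pos 2: n→w (+9), pos 3: g→m (+6) — repeating every 2. A repeating key of period 2 is used — shifts +9, +6 over and over.
Decoding bklzxx: b−9=s, k−6=e, l−9=c, z−6=t, x−9=o, x−6=r.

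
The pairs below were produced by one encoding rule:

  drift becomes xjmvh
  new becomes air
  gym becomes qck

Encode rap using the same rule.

tev

Read the word backwards and shift each letter +4.
Applying it to rap: reverse → par; then shift: p+4=t, a+4=e, r+4=v.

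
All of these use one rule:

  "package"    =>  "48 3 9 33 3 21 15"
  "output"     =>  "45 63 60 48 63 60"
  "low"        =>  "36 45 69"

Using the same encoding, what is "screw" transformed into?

57 9 54 15 69

p(#16)→48 and a(#1)→3: differences scale by 3, so n = 3·pos + 0. Each letter becomes 3×(its alphabet position, a=1..z=26).
On screw: s=19→57, c=3→9, r=18→54, e=5→15, w=23→69.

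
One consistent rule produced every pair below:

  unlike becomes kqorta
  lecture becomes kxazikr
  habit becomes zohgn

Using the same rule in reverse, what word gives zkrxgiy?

The output letters match the input read backwards, each shifted +6: unlike reversed is ekilnu. Read the word backwards and shift each letter +6.
Decoding zkrxgiy: shift back: z−6=t, k−6=e, r−6=l, x−6=r, g−6=a, i−6=c, y−6=s → telracs; then reverse → scarlet.

scarlet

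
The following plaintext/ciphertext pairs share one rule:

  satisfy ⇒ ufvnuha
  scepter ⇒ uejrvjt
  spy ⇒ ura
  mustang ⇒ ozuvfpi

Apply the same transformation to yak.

afm

The rule splits by letter class: vowels +5, consonants +2.
Applying it to yak: y(cons)+2=a, a(vowel)+5=f, k(cons)+2=m.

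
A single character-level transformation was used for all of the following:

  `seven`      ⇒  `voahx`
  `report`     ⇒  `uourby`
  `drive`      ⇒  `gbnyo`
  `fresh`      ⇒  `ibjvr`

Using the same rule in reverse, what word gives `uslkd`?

Shifts by position in seven: pos 0: s→v (+3), pos 1: e→o (+10), pos 2: v→a (+5), pos 3: e→h (+3), pos 4: n→x (+10) — repeating every 3. It's a Vigenère-style cipher with numeric key [3,10,5]: position i shifts by key[i mod 3].
Undoing it on uslkd: u−3=r, s−10=i, l−5=g, k−3=h, d−10=t.

right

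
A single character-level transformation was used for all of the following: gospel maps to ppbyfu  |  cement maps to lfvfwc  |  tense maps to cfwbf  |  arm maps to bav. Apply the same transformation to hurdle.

Vowels shift forward by 1 and consonants shift forward by 9.
For hurdle: h(cons)+9=q, u(vowel)+1=v, r(cons)+9=a, d(cons)+9=m, l(cons)+9=u, e(vowel)+1=f.

qvamuf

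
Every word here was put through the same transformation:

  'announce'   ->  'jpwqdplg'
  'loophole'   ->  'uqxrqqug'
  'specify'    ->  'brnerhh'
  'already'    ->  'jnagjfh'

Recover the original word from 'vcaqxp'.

maroon

Shifts by position in announce: pos 0: a→j (+9), pos 1: n→p (+2), pos 2: n→w (+9), pos 3: o→q (+2) — repeating every 2. A repeating key of period 2 is used — shifts +9, +2 over and over.
Reversing it on vcaqxp: v−9=m, c−2=a, a−9=r, q−2=o, x−9=o, p−2=n.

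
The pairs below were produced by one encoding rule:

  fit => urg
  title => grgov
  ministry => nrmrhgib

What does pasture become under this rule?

kzhgfiv

Each pair mirrors across the alphabet (f↔u, i↔r, t↔g): positions sum to 25. Each letter is replaced by its mirror in the alphabet: a↔z, b↔y, c↔x, and so on (the Atbash cipher).
On pasture: p↔k, a↔z, s↔h, t↔g, u↔f, r↔i, e↔v.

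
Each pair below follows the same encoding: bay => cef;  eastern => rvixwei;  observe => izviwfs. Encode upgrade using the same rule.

Two steps: reverse the string, then apply a Caesar shift of +4.
Applying it to upgrade: reverse → edargpu; then shift: e+4=i, d+4=h, a+4=e, r+4=v, g+4=k, p+4=t, u+4=y.

ihevkty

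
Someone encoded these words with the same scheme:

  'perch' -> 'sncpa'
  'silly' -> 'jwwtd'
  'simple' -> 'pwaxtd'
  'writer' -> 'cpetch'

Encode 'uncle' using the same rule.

The word is reversed, then every letter is shifted forward by 11.
On uncle: reverse → elcnu; then shift: e+11=p, l+11=w, c+11=n, n+11=y, u+11=f.

pwnyf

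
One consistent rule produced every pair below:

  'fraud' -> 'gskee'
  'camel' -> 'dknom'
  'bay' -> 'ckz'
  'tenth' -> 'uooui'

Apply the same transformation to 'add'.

kee

Vowels shift forward by 10 and consonants shift forward by 1.
For add: a(vowel)+10=k, d(cons)+1=e, d(cons)+1=e.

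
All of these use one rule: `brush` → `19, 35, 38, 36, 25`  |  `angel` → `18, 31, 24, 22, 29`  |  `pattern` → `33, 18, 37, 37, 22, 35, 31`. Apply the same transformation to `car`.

20, 18, 35

b is letter #2 and maps to 19: an offset of 17. The number is (letter's place in the alphabet, a=1) + 17.
For car: c=3→20, a=1→18, r=18→35.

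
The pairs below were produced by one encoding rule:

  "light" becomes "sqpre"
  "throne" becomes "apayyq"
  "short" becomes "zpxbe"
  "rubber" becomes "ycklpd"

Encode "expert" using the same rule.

lfyocf

In light: l→s is +7, i→q is +8, g→p is +9, h→r is +10 — the shift increases by 1 each position. The shift increases by 1 at each position, starting from +7: 7, 8, 9, ….
For expert: e+7=l, x+8=f, p+9=y, e+10=o, r+11=c, t+12=f.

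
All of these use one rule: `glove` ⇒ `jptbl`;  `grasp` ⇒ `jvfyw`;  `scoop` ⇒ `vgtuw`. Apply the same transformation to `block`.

eptir

The shift increases by 1 at each position, starting from +3: 3, 4, 5, ….
For block: b+3=e, l+4=p, o+5=t, c+6=i, k+7=r.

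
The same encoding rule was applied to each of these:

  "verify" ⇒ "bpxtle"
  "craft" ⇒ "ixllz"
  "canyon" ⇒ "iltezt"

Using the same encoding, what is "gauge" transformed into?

Vowels shift forward by 11 and consonants shift forward by 6.
For gauge: g(cons)+6=m, a(vowel)+11=l, u(vowel)+11=f, g(cons)+6=m, e(vowel)+11=p.

mlfmp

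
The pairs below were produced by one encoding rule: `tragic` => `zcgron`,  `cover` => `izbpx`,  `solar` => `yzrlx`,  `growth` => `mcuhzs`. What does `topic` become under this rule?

zzvti

Shifts by position in tragic: pos 0: t→z (+6), pos 1: r→c (+11), pos 2: a→g (+6), pos 3: g→r (+11) — repeating every 2. It's a Vigenère-style cipher with numeric key [6,11]: position i shifts by key[i mod 2].
For topic: t+6=z, o+11=z, p+6=v, i+11=t, c+6=i.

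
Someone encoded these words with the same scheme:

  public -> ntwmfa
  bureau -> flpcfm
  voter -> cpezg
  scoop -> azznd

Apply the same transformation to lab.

The word is reversed, then every letter is shifted forward by 11.
On lab: reverse → bal; then shift: b+11=m, a+11=l, l+11=w.

mlw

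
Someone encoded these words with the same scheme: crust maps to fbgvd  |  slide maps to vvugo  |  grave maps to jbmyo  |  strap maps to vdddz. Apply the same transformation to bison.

The shifts repeat in a cycle of length 3: positions 0,1,… shift by +3, +10, +12, then the pattern repeats.
On bison: b+3=e, i+10=s, s+12=e, o+3=r, n+10=x.

eserx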